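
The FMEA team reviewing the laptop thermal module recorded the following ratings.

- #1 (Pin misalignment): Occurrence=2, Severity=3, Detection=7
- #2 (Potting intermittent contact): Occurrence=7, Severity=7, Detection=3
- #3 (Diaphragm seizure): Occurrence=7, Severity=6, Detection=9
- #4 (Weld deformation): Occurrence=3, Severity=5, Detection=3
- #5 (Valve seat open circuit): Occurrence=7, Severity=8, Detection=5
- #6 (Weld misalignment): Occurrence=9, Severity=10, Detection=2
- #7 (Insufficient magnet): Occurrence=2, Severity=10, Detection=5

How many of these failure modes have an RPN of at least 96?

5

RPN = Severity × Occurrence × Detection:
  #1: 3 × 2 × 7 = 42
  #2: 7 × 7 × 3 = 147
  #3: 6 × 7 × 9 = 378
  #4: 5 × 3 × 3 = 45
  #5: 8 × 7 × 5 = 280
  #6: 10 × 9 × 2 = 180
  #7: 10 × 2 × 5 = 100
Modes with RPN ≥ 96: #2 (147), #3 (378), #5 (280), #6 (180), #7 (100) → 5.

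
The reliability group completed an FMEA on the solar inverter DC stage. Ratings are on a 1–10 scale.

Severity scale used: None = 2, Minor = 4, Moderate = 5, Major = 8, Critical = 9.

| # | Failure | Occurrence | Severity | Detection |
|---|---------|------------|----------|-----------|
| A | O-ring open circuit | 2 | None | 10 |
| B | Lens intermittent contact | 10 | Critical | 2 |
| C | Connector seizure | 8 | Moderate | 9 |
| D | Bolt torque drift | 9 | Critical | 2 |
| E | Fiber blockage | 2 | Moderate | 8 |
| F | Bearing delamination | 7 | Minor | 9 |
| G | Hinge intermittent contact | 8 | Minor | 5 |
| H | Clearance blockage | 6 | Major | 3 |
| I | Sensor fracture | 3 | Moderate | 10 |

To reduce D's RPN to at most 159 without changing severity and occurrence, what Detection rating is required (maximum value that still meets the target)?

D: S=9, O=9, D=2 → current RPN = 162.
Fixed product = 81. Need 81 × D ≤ 159, so D ≤ 159/81 = 1.96.
Maximum integer Detection rating = 1 (gives RPN 81; D=2 would give 162 > 159).

1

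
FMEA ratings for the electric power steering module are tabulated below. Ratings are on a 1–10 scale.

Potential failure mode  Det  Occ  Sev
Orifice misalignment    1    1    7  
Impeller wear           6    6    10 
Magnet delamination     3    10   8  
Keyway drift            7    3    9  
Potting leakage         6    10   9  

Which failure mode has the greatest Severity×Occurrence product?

Criticality = Severity × Occurrence:
  Orifice misalignment: 7 × 1 = 7
  Impeller wear: 10 × 6 = 60
  Magnet delamination: 8 × 10 = 80
  Keyway drift: 9 × 3 = 27
  Potting leakage: 9 × 10 = 90
Highest criticality is 90 → Potting leakage.

Potting leakage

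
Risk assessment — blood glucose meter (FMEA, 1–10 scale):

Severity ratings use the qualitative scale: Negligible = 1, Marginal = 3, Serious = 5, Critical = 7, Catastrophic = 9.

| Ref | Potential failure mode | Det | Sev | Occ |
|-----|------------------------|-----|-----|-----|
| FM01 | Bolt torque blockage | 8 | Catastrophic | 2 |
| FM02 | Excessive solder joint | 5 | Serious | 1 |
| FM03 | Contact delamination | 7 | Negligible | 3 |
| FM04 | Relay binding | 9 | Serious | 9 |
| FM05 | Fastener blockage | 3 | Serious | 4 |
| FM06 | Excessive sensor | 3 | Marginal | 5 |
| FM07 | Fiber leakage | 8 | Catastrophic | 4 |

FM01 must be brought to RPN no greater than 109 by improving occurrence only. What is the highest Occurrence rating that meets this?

FM01: S=9, O=2, D=8 → current RPN = 144.
Fixed product = 72. Need 72 × O ≤ 109, so O ≤ 109/72 = 1.51.
Maximum integer Occurrence rating = 1 (gives RPN 72; O=2 would give 144 > 109).

1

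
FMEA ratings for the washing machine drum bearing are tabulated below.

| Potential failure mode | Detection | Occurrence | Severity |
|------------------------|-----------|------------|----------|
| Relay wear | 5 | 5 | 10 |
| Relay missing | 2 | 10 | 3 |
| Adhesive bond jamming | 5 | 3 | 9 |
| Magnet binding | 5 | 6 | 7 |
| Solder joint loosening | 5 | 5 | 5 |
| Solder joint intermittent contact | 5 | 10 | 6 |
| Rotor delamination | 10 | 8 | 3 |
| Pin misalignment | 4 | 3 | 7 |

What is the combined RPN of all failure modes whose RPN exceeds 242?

550

RPN = Severity × Occurrence × Detection:
  Relay wear: 10 × 5 × 5 = 250
  Relay missing: 3 × 10 × 2 = 60
  Adhesive bond jamming: 9 × 3 × 5 = 135
  Magnet binding: 7 × 6 × 5 = 210
  Solder joint loosening: 5 × 5 × 5 = 125
  Solder joint intermittent contact: 6 × 10 × 5 = 300
  Rotor delamination: 3 × 8 × 10 = 240
  Pin misalignment: 7 × 3 × 4 = 84
RPN > 242: Relay wear (250), Solder joint intermittent contact (300).
Sum: 250 + 300 = 550.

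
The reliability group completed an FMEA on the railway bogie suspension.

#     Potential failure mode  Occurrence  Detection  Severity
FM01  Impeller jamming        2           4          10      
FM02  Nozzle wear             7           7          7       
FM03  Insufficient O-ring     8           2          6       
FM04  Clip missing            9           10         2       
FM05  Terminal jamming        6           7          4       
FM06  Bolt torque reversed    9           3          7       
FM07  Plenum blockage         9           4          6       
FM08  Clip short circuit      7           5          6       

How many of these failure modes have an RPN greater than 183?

RPN = Severity × Occurrence × Detection:
  FM01: 10 × 2 × 4 = 80
  FM02: 7 × 7 × 7 = 343
  FM03: 6 × 8 × 2 = 96
  FM04: 2 × 9 × 10 = 180
  FM05: 4 × 6 × 7 = 168
  FM06: 7 × 9 × 3 = 189
  FM07: 6 × 9 × 4 = 216
  FM08: 6 × 7 × 5 = 210
Modes with RPN > 183: FM02 (343), FM06 (189), FM07 (216), FM08 (210) → 4.

4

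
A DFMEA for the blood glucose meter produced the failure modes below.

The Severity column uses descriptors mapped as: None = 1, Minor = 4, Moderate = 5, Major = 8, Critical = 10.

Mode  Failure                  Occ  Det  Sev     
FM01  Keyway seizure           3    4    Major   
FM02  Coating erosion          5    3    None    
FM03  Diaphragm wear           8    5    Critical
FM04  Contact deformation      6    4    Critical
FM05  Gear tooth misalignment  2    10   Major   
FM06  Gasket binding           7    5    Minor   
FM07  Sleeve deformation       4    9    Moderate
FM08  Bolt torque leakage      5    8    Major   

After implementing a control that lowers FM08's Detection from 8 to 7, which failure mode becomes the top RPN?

RPN = Severity × Occurrence × Detection:
  FM01: 8 × 3 × 4 = 96
  FM02: 1 × 5 × 3 = 15
  FM03: 10 × 8 × 5 = 400
  FM04: 10 × 6 × 4 = 240
  FM05: 8 × 2 × 10 = 160
  FM06: 4 × 7 × 5 = 140
  FM07: 5 × 4 × 9 = 180
  FM08: 8 × 5 × 8 = 320
After action: FM08 → 8 × 5 × 7 = 280.
Revised RPNs: FM03=400, FM08=280, FM04=240, FM07=180, FM05=160, FM06=140, FM01=96, FM02=15.
Highest is now FM03 (400).

FM03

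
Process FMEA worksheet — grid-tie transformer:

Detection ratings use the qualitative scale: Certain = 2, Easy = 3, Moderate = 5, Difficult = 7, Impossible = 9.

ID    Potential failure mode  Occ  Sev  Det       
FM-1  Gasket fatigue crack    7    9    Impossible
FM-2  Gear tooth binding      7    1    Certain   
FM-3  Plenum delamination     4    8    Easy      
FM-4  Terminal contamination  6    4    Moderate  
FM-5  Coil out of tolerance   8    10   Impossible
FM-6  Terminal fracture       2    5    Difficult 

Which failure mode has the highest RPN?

FM-5

RPN = Severity × Occurrence × Detection:
  FM-1: 9 × 7 × 9 = 567
  FM-2: 1 × 7 × 2 = 14
  FM-3: 8 × 4 × 3 = 96
  FM-4: 4 × 6 × 5 = 120
  FM-5: 10 × 8 × 9 = 720
  FM-6: 5 × 2 × 7 = 70
Highest RPN is 720 → FM-5.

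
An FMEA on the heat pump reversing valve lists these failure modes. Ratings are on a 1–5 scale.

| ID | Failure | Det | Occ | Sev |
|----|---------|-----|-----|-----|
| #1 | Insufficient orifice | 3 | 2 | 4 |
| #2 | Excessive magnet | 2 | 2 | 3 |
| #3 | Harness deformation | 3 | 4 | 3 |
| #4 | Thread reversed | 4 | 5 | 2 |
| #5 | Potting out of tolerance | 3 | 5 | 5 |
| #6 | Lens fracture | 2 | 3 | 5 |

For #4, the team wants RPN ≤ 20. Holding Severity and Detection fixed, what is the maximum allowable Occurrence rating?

2

#4: S=2, O=5, D=4 → current RPN = 40.
Fixed product = 8. Need 8 × O ≤ 20, so O ≤ 20/8 = 2.50.
Maximum integer Occurrence rating = 2 (gives RPN 16; O=3 would give 24 > 20).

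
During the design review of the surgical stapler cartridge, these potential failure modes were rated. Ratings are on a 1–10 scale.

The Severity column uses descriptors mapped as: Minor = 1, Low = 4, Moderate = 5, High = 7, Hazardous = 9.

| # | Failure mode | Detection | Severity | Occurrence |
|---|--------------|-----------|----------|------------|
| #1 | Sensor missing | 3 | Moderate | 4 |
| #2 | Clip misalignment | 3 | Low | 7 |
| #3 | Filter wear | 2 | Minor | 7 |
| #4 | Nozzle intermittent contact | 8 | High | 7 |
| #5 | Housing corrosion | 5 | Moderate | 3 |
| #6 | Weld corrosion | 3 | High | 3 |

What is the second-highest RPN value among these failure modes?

84

RPN = Severity × Occurrence × Detection:
  #1: 5 × 4 × 3 = 60
  #2: 4 × 7 × 3 = 84
  #3: 1 × 7 × 2 = 14
  #4: 7 × 7 × 8 = 392
  #5: 5 × 3 × 5 = 75
  #6: 7 × 3 × 3 = 63
Sorted descending: 392, 84, 75, 63, 60, 14.
The second-highest RPN is 84 (#2).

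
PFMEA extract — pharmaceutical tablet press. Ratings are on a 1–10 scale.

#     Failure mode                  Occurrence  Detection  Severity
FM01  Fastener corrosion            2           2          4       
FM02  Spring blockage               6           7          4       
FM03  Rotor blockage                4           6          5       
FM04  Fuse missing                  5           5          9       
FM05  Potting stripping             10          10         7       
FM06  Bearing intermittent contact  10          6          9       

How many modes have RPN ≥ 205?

3

RPN = Severity × Occurrence × Detection:
  FM01: 4 × 2 × 2 = 16
  FM02: 4 × 6 × 7 = 168
  FM03: 5 × 4 × 6 = 120
  FM04: 9 × 5 × 5 = 225
  FM05: 7 × 10 × 10 = 700
  FM06: 9 × 10 × 6 = 540
Modes with RPN ≥ 205: FM04 (225), FM05 (700), FM06 (540) → 3.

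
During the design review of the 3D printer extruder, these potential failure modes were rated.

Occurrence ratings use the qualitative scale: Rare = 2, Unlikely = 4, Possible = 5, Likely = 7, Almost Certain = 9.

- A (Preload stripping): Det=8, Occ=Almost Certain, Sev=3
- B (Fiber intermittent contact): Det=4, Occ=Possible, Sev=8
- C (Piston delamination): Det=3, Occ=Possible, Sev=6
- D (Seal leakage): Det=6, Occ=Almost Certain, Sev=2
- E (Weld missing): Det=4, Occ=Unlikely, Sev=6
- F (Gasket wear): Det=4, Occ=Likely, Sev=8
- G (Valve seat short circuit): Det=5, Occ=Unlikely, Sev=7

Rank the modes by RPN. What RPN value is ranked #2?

216

RPN = Severity × Occurrence × Detection:
  A: 3 × 9 × 8 = 216
  B: 8 × 5 × 4 = 160
  C: 6 × 5 × 3 = 90
  D: 2 × 9 × 6 = 108
  E: 6 × 4 × 4 = 96
  F: 8 × 7 × 4 = 224
  G: 7 × 4 × 5 = 140
Sorted descending: 224, 216, 160, 140, 108, 96, 90.
The second-highest RPN is 216 (A).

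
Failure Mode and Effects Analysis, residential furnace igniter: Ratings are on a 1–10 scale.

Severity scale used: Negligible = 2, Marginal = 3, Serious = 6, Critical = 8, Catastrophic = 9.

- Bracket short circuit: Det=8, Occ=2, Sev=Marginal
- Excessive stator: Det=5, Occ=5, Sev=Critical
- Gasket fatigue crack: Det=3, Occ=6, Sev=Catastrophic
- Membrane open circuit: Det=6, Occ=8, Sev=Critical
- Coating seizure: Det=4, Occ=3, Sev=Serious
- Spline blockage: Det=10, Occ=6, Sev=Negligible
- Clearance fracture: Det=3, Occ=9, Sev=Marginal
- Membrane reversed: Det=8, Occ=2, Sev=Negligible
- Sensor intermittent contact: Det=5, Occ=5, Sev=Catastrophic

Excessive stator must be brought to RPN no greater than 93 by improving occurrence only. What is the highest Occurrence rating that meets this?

Excessive stator: S=8, O=5, D=5 → current RPN = 200.
Fixed product = 40. Need 40 × O ≤ 93, so O ≤ 93/40 = 2.33.
Maximum integer Occurrence rating = 2 (gives RPN 80; O=3 would give 120 > 93).

2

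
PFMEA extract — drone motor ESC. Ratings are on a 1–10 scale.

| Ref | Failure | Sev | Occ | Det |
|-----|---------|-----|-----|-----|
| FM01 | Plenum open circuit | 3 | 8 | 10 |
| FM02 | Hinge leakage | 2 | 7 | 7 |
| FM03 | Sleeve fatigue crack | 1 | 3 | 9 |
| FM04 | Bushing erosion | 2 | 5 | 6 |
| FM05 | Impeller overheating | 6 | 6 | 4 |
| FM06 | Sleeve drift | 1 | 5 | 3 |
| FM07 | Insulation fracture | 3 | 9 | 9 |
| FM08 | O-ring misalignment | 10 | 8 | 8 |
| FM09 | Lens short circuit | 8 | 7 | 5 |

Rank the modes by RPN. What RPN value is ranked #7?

60

RPN = Severity × Occurrence × Detection:
  FM01: 3 × 8 × 10 = 240
  FM02: 2 × 7 × 7 = 98
  FM03: 1 × 3 × 9 = 27
  FM04: 2 × 5 × 6 = 60
  FM05: 6 × 6 × 4 = 144
  FM06: 1 × 5 × 3 = 15
  FM07: 3 × 9 × 9 = 243
  FM08: 10 × 8 × 8 = 640
  FM09: 8 × 7 × 5 = 280
Sorted descending: 640, 280, 243, 240, 144, 98, 60, 27, 15.
The seventh-highest RPN is 60 (FM04).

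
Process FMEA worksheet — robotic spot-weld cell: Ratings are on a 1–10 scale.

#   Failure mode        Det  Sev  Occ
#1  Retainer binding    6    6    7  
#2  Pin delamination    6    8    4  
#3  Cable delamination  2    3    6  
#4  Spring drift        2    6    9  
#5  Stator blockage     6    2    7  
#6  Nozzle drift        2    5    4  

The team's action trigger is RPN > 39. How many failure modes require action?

5

RPN = Severity × Occurrence × Detection:
  #1: 6 × 7 × 6 = 252
  #2: 8 × 4 × 6 = 192
  #3: 3 × 6 × 2 = 36
  #4: 6 × 9 × 2 = 108
  #5: 2 × 7 × 6 = 84
  #6: 5 × 4 × 2 = 40
Modes with RPN > 39: #1 (252), #2 (192), #4 (108), #5 (84), #6 (40) → 5.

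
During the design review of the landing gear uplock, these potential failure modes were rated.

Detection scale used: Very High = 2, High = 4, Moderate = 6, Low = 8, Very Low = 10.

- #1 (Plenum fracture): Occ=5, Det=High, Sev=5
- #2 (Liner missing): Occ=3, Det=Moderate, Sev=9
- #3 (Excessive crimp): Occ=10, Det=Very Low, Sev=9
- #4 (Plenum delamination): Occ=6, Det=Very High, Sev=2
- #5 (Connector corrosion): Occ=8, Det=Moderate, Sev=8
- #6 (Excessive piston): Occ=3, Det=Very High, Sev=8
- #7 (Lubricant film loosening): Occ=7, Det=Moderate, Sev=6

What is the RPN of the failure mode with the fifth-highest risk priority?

100

RPN = Severity × Occurrence × Detection:
  #1: 5 × 5 × 4 = 100
  #2: 9 × 3 × 6 = 162
  #3: 9 × 10 × 10 = 900
  #4: 2 × 6 × 2 = 24
  #5: 8 × 8 × 6 = 384
  #6: 8 × 3 × 2 = 48
  #7: 6 × 7 × 6 = 252
Sorted descending: 900, 384, 252, 162, 100, 48, 24.
The fifth-highest RPN is 100 (#1).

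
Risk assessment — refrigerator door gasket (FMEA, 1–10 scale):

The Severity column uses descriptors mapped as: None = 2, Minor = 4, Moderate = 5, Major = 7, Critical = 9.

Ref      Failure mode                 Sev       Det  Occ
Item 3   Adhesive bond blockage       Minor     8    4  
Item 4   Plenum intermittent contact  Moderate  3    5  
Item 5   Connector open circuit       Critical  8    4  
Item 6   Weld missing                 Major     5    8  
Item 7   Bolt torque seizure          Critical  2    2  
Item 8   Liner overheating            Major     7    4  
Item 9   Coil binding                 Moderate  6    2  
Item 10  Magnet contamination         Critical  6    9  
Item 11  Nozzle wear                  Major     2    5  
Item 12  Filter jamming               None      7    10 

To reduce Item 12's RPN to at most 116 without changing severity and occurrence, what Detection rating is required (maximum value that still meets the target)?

5

Item 12: S=2, O=10, D=7 → current RPN = 140.
Fixed product = 20. Need 20 × D ≤ 116, so D ≤ 116/20 = 5.80.
Maximum integer Detection rating = 5 (gives RPN 100; D=6 would give 120 > 116).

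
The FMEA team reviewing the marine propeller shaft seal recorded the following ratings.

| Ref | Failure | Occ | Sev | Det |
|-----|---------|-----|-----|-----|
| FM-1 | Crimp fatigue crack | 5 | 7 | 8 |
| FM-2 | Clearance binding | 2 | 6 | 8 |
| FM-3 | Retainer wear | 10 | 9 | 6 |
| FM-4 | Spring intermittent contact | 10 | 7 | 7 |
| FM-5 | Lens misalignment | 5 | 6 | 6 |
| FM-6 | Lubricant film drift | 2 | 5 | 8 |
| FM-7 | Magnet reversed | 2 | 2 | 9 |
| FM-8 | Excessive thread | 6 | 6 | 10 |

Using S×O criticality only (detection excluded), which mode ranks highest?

Criticality = Severity × Occurrence:
  FM-1: 7 × 5 = 35
  FM-2: 6 × 2 = 12
  FM-3: 9 × 10 = 90
  FM-4: 7 × 10 = 70
  FM-5: 6 × 5 = 30
  FM-6: 5 × 2 = 10
  FM-7: 2 × 2 = 4
  FM-8: 6 × 6 = 36
Highest criticality is 90 → FM-3.

FM-3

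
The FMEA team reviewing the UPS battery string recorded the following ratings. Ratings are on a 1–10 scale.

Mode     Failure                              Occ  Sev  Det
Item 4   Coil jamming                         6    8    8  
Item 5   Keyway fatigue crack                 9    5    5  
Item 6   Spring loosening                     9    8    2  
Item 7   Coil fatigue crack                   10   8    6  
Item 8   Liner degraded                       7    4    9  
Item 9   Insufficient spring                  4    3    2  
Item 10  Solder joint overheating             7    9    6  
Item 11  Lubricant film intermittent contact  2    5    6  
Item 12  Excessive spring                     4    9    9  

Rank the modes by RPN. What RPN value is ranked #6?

RPN = Severity × Occurrence × Detection:
  Item 4: 8 × 6 × 8 = 384
  Item 5: 5 × 9 × 5 = 225
  Item 6: 8 × 9 × 2 = 144
  Item 7: 8 × 10 × 6 = 480
  Item 8: 4 × 7 × 9 = 252
  Item 9: 3 × 4 × 2 = 24
  Item 10: 9 × 7 × 6 = 378
  Item 11: 5 × 2 × 6 = 60
  Item 12: 9 × 4 × 9 = 324
Sorted descending: 480, 384, 378, 324, 252, 225, 144, 60, 24.
The sixth-highest RPN is 225 (Item 5).

225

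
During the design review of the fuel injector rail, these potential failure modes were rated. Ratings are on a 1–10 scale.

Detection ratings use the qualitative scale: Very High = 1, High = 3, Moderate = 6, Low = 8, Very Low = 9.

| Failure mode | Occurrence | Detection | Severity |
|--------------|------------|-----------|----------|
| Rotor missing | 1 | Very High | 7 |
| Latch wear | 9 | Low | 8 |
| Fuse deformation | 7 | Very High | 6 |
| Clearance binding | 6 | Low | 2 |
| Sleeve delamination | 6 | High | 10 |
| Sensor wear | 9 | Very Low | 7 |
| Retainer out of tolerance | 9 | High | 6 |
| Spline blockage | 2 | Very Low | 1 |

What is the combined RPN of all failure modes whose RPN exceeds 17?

RPN = Severity × Occurrence × Detection:
  Rotor missing: 7 × 1 × 1 = 7
  Latch wear: 8 × 9 × 8 = 576
  Fuse deformation: 6 × 7 × 1 = 42
  Clearance binding: 2 × 6 × 8 = 96
  Sleeve delamination: 10 × 6 × 3 = 180
  Sensor wear: 7 × 9 × 9 = 567
  Retainer out of tolerance: 6 × 9 × 3 = 162
  Spline blockage: 1 × 2 × 9 = 18
RPN > 17: Latch wear (576), Fuse deformation (42), Clearance binding (96), Sleeve delamination (180), Sensor wear (567), Retainer out of tolerance (162), Spline blockage (18).
Sum: 576 + 42 + 96 + 180 + 567 + 162 + 18 = 1641.

1641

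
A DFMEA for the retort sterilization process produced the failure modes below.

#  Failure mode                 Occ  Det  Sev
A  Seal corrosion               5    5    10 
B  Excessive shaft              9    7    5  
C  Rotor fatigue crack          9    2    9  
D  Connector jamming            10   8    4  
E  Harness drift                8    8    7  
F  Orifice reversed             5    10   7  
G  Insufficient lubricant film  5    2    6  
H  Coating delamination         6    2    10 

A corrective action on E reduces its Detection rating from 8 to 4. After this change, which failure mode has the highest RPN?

RPN = Severity × Occurrence × Detection:
  A: 10 × 5 × 5 = 250
  B: 5 × 9 × 7 = 315
  C: 9 × 9 × 2 = 162
  D: 4 × 10 × 8 = 320
  E: 7 × 8 × 8 = 448
  F: 7 × 5 × 10 = 350
  G: 6 × 5 × 2 = 60
  H: 10 × 6 × 2 = 120
After action: E → 7 × 8 × 4 = 224.
Revised RPNs: F=350, D=320, B=315, A=250, E=224, C=162, H=120, G=60.
Highest is now F (350).

F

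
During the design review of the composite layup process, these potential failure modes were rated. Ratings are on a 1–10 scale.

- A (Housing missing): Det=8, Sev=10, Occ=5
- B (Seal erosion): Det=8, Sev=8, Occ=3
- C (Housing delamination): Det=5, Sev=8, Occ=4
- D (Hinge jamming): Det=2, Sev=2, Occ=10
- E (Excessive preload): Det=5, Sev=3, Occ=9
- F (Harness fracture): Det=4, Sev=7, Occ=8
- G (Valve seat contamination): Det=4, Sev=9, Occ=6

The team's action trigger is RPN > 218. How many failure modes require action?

2

RPN = Severity × Occurrence × Detection:
  A: 10 × 5 × 8 = 400
  B: 8 × 3 × 8 = 192
  C: 8 × 4 × 5 = 160
  D: 2 × 10 × 2 = 40
  E: 3 × 9 × 5 = 135
  F: 7 × 8 × 4 = 224
  G: 9 × 6 × 4 = 216
Modes with RPN > 218: A (400), F (224) → 2.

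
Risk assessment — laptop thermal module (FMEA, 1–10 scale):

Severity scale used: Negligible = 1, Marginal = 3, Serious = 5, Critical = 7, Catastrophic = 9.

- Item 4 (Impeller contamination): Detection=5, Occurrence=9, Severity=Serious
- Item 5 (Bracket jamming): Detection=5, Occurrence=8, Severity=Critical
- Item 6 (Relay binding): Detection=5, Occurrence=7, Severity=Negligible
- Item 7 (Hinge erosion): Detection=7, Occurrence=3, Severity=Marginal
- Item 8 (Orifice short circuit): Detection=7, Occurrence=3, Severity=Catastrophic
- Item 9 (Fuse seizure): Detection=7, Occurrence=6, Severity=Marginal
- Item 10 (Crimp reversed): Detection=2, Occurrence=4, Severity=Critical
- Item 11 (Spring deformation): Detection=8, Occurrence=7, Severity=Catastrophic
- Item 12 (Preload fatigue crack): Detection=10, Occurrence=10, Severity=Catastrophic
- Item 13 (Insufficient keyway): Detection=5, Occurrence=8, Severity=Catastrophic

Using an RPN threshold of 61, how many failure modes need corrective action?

RPN = Severity × Occurrence × Detection:
  Item 4: 5 × 9 × 5 = 225
  Item 5: 7 × 8 × 5 = 280
  Item 6: 1 × 7 × 5 = 35
  Item 7: 3 × 3 × 7 = 63
  Item 8: 9 × 3 × 7 = 189
  Item 9: 3 × 6 × 7 = 126
  Item 10: 7 × 4 × 2 = 56
  Item 11: 9 × 7 × 8 = 504
  Item 12: 9 × 10 × 10 = 900
  Item 13: 9 × 8 × 5 = 360
Modes with RPN ≥ 61: Item 4 (225), Item 5 (280), Item 7 (63), Item 8 (189), Item 9 (126), Item 11 (504), Item 12 (900), Item 13 (360) → 8.

8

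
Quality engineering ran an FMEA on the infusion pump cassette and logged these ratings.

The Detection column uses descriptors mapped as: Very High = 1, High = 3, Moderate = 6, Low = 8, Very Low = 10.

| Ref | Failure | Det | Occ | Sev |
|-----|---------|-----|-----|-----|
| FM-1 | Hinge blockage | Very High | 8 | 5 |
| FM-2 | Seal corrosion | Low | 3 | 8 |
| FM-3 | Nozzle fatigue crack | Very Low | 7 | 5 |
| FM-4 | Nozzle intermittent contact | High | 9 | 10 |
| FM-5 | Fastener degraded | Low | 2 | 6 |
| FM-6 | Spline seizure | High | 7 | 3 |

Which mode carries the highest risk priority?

FM-3

RPN = Severity × Occurrence × Detection:
  FM-1: 5 × 8 × 1 = 40
  FM-2: 8 × 3 × 8 = 192
  FM-3: 5 × 7 × 10 = 350
  FM-4: 10 × 9 × 3 = 270
  FM-5: 6 × 2 × 8 = 96
  FM-6: 3 × 7 × 3 = 63
Highest RPN is 350 → FM-3.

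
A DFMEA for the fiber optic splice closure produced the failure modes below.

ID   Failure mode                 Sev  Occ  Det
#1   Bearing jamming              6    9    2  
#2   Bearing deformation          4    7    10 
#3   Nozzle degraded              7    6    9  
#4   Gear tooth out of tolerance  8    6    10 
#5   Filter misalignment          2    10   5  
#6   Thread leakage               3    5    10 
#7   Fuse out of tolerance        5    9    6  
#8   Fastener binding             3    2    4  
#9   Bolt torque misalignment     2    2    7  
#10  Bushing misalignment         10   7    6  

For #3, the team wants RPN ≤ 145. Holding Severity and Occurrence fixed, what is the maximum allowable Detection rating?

3

#3: S=7, O=6, D=9 → current RPN = 378.
Fixed product = 42. Need 42 × D ≤ 145, so D ≤ 145/42 = 3.45.
Maximum integer Detection rating = 3 (gives RPN 126; D=4 would give 168 > 145).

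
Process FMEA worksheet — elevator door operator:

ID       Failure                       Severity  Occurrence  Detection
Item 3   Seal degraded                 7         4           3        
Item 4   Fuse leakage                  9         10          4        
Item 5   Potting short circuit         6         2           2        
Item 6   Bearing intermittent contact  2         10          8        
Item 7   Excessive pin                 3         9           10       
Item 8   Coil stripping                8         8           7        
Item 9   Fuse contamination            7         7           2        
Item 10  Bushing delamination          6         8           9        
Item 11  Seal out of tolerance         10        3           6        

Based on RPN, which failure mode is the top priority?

RPN = Severity × Occurrence × Detection:
  Item 3: 7 × 4 × 3 = 84
  Item 4: 9 × 10 × 4 = 360
  Item 5: 6 × 2 × 2 = 24
  Item 6: 2 × 10 × 8 = 160
  Item 7: 3 × 9 × 10 = 270
  Item 8: 8 × 8 × 7 = 448
  Item 9: 7 × 7 × 2 = 98
  Item 10: 6 × 8 × 9 = 432
  Item 11: 10 × 3 × 6 = 180
Highest RPN is 448 → Item 8.

Item 8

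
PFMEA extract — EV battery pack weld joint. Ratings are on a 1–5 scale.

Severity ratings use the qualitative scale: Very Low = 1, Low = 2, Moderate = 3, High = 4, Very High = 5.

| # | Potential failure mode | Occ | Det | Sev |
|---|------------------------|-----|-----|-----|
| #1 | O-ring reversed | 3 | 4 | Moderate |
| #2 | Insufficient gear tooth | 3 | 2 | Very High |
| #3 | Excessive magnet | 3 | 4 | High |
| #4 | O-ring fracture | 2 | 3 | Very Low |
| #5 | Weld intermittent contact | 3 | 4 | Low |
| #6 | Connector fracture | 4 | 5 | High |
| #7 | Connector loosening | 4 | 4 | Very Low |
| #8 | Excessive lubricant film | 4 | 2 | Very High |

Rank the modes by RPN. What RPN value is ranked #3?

RPN = Severity × Occurrence × Detection:
  #1: 3 × 3 × 4 = 36
  #2: 5 × 3 × 2 = 30
  #3: 4 × 3 × 4 = 48
  #4: 1 × 2 × 3 = 6
  #5: 2 × 3 × 4 = 24
  #6: 4 × 4 × 5 = 80
  #7: 1 × 4 × 4 = 16
  #8: 5 × 4 × 2 = 40
Sorted descending: 80, 48, 40, 36, 30, 24, 16, 6.
The third-highest RPN is 40 (#8).

40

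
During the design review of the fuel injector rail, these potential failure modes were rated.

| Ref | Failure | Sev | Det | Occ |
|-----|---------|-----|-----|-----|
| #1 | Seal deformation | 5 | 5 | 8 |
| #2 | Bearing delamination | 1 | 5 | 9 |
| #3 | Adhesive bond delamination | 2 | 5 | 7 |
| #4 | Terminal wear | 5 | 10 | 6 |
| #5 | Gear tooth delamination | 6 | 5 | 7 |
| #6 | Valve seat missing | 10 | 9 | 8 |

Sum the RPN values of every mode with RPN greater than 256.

1020

RPN = Severity × Occurrence × Detection:
  #1: 5 × 8 × 5 = 200
  #2: 1 × 9 × 5 = 45
  #3: 2 × 7 × 5 = 70
  #4: 5 × 6 × 10 = 300
  #5: 6 × 7 × 5 = 210
  #6: 10 × 8 × 9 = 720
RPN > 256: #4 (300), #6 (720).
Sum: 300 + 720 = 1020.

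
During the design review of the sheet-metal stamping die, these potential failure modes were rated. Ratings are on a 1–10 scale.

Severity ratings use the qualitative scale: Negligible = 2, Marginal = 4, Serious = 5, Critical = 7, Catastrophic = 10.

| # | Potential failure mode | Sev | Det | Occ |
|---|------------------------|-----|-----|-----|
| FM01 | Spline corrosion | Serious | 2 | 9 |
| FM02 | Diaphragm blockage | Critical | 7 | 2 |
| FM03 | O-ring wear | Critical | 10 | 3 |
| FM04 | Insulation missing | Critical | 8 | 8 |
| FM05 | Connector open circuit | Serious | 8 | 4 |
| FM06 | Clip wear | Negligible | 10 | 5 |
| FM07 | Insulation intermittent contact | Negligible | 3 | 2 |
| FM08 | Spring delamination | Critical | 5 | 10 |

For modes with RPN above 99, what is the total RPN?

1268

RPN = Severity × Occurrence × Detection:
  FM01: 5 × 9 × 2 = 90
  FM02: 7 × 2 × 7 = 98
  FM03: 7 × 3 × 10 = 210
  FM04: 7 × 8 × 8 = 448
  FM05: 5 × 4 × 8 = 160
  FM06: 2 × 5 × 10 = 100
  FM07: 2 × 2 × 3 = 12
  FM08: 7 × 10 × 5 = 350
RPN > 99: FM03 (210), FM04 (448), FM05 (160), FM06 (100), FM08 (350).
Sum: 210 + 448 + 160 + 100 + 350 = 1268.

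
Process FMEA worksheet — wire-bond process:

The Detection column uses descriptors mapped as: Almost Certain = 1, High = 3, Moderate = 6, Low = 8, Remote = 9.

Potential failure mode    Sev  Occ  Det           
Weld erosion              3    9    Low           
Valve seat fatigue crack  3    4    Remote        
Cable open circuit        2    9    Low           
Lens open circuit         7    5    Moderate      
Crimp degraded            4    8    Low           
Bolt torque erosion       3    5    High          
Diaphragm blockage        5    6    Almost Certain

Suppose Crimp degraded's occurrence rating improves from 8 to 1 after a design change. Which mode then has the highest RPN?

Weld erosion

RPN = Severity × Occurrence × Detection:
  Weld erosion: 3 × 9 × 8 = 216
  Valve seat fatigue crack: 3 × 4 × 9 = 108
  Cable open circuit: 2 × 9 × 8 = 144
  Lens open circuit: 7 × 5 × 6 = 210
  Crimp degraded: 4 × 8 × 8 = 256
  Bolt torque erosion: 3 × 5 × 3 = 45
  Diaphragm blockage: 5 × 6 × 1 = 30
After action: Crimp degraded → 4 × 1 × 8 = 32.
Revised RPNs: Weld erosion=216, Lens open circuit=210, Cable open circuit=144, Valve seat fatigue crack=108, Bolt torque erosion=45, Crimp degraded=32, Diaphragm blockage=30.
Highest is now Weld erosion (216).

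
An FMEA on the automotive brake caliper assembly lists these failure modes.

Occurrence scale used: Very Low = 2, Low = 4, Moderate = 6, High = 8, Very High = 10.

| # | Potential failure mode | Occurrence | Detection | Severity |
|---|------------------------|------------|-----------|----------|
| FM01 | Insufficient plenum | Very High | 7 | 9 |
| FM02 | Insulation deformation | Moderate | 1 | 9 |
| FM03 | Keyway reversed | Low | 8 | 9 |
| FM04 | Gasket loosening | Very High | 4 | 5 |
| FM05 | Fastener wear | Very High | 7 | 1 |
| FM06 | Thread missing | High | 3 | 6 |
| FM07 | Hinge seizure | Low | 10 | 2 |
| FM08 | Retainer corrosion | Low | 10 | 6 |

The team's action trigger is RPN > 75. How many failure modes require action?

RPN = Severity × Occurrence × Detection:
  FM01: 9 × 10 × 7 = 630
  FM02: 9 × 6 × 1 = 54
  FM03: 9 × 4 × 8 = 288
  FM04: 5 × 10 × 4 = 200
  FM05: 1 × 10 × 7 = 70
  FM06: 6 × 8 × 3 = 144
  FM07: 2 × 4 × 10 = 80
  FM08: 6 × 4 × 10 = 240
Modes with RPN > 75: FM01 (630), FM03 (288), FM04 (200), FM06 (144), FM07 (80), FM08 (240) → 6.

6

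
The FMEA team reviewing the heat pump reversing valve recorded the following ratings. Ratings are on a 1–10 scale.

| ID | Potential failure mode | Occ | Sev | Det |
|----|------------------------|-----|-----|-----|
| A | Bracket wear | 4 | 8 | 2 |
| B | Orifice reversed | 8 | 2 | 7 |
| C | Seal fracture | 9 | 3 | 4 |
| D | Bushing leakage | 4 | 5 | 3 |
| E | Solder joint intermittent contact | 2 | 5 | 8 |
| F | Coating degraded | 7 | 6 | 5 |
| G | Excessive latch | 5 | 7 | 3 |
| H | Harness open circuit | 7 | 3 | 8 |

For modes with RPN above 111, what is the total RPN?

RPN = Severity × Occurrence × Detection:
  A: 8 × 4 × 2 = 64
  B: 2 × 8 × 7 = 112
  C: 3 × 9 × 4 = 108
  D: 5 × 4 × 3 = 60
  E: 5 × 2 × 8 = 80
  F: 6 × 7 × 5 = 210
  G: 7 × 5 × 3 = 105
  H: 3 × 7 × 8 = 168
RPN > 111: B (112), F (210), H (168).
Sum: 112 + 210 + 168 = 490.

490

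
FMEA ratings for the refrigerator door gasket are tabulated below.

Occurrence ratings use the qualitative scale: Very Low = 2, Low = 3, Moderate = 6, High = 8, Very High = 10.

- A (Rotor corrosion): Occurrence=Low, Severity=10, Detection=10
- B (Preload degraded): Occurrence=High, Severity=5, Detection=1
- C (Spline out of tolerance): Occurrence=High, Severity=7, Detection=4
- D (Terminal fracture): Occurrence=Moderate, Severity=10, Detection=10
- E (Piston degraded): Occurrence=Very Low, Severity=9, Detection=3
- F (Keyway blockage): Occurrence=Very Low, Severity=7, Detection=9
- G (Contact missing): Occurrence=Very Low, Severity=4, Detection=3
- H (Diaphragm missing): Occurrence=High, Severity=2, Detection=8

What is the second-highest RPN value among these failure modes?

300

RPN = Severity × Occurrence × Detection:
  A: 10 × 3 × 10 = 300
  B: 5 × 8 × 1 = 40
  C: 7 × 8 × 4 = 224
  D: 10 × 6 × 10 = 600
  E: 9 × 2 × 3 = 54
  F: 7 × 2 × 9 = 126
  G: 4 × 2 × 3 = 24
  H: 2 × 8 × 8 = 128
Sorted descending: 600, 300, 224, 128, 126, 54, 40, 24.
The second-highest RPN is 300 (A).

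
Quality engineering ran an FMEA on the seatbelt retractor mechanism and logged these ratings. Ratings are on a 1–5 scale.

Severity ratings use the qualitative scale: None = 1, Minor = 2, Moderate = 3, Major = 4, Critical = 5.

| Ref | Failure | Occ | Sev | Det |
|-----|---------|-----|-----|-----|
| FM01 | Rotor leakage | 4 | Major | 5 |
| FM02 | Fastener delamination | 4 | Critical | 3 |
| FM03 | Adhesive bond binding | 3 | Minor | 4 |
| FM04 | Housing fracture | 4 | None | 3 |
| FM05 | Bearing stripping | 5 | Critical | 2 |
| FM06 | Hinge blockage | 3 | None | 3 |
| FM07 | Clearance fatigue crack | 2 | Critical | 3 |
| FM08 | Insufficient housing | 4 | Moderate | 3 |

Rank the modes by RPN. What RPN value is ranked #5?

30

RPN = Severity × Occurrence × Detection:
  FM01: 4 × 4 × 5 = 80
  FM02: 5 × 4 × 3 = 60
  FM03: 2 × 3 × 4 = 24
  FM04: 1 × 4 × 3 = 12
  FM05: 5 × 5 × 2 = 50
  FM06: 1 × 3 × 3 = 9
  FM07: 5 × 2 × 3 = 30
  FM08: 3 × 4 × 3 = 36
Sorted descending: 80, 60, 50, 36, 30, 24, 12, 9.
The fifth-highest RPN is 30 (FM07).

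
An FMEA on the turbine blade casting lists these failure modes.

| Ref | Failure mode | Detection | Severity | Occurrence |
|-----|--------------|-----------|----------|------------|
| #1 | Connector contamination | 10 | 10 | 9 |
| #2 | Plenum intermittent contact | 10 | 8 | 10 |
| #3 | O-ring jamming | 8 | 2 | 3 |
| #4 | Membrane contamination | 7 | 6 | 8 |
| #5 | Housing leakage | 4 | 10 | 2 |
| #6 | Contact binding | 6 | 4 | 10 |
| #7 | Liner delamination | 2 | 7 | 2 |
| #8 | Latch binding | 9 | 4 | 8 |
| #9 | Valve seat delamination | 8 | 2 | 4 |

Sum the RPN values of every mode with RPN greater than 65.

2644

RPN = Severity × Occurrence × Detection:
  #1: 10 × 9 × 10 = 900
  #2: 8 × 10 × 10 = 800
  #3: 2 × 3 × 8 = 48
  #4: 6 × 8 × 7 = 336
  #5: 10 × 2 × 4 = 80
  #6: 4 × 10 × 6 = 240
  #7: 7 × 2 × 2 = 28
  #8: 4 × 8 × 9 = 288
  #9: 2 × 4 × 8 = 64
RPN > 65: #1 (900), #2 (800), #4 (336), #5 (80), #6 (240), #8 (288).
Sum: 900 + 800 + 336 + 80 + 240 + 288 = 2644.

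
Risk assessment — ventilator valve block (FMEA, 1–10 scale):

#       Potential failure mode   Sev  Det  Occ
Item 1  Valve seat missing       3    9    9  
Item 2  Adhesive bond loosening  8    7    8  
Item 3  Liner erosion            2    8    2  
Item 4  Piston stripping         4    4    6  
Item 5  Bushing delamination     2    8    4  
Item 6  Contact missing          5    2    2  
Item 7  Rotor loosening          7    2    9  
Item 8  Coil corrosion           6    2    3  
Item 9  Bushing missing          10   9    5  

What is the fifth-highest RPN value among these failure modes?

RPN = Severity × Occurrence × Detection:
  Item 1: 3 × 9 × 9 = 243
  Item 2: 8 × 8 × 7 = 448
  Item 3: 2 × 2 × 8 = 32
  Item 4: 4 × 6 × 4 = 96
  Item 5: 2 × 4 × 8 = 64
  Item 6: 5 × 2 × 2 = 20
  Item 7: 7 × 9 × 2 = 126
  Item 8: 6 × 3 × 2 = 36
  Item 9: 10 × 5 × 9 = 450
Sorted descending: 450, 448, 243, 126, 96, 64, 36, 32, 20.
The fifth-highest RPN is 96 (Item 4).

96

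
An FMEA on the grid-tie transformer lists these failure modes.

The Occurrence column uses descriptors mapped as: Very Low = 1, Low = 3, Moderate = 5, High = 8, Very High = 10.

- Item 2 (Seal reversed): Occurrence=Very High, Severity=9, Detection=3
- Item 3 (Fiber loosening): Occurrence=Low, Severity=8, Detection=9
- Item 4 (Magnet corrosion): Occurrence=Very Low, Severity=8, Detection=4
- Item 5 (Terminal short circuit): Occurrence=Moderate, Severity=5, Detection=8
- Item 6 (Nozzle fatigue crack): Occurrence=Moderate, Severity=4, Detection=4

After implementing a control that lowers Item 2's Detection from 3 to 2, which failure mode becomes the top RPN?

Item 3

RPN = Severity × Occurrence × Detection:
  Item 2: 9 × 10 × 3 = 270
  Item 3: 8 × 3 × 9 = 216
  Item 4: 8 × 1 × 4 = 32
  Item 5: 5 × 5 × 8 = 200
  Item 6: 4 × 5 × 4 = 80
After action: Item 2 → 9 × 10 × 2 = 180.
Revised RPNs: Item 3=216, Item 5=200, Item 2=180, Item 6=80, Item 4=32.
Highest is now Item 3 (216).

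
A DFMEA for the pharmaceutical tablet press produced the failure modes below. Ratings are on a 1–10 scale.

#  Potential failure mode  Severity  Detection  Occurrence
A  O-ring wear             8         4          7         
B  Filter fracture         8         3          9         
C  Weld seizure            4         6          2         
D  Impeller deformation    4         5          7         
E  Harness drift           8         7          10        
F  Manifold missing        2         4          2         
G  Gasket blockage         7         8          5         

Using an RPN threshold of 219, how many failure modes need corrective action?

3

RPN = Severity × Occurrence × Detection:
  A: 8 × 7 × 4 = 224
  B: 8 × 9 × 3 = 216
  C: 4 × 2 × 6 = 48
  D: 4 × 7 × 5 = 140
  E: 8 × 10 × 7 = 560
  F: 2 × 2 × 4 = 16
  G: 7 × 5 × 8 = 280
Modes with RPN ≥ 219: A (224), E (560), G (280) → 3.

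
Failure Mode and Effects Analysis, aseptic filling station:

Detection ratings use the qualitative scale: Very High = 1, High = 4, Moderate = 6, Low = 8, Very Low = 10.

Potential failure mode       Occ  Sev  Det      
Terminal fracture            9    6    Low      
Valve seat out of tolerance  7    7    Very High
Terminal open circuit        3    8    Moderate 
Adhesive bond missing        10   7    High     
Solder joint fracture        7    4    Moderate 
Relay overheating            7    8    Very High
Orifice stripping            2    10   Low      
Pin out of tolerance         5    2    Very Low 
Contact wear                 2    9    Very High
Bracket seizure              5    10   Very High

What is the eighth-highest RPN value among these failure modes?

50

RPN = Severity × Occurrence × Detection:
  Terminal fracture: 6 × 9 × 8 = 432
  Valve seat out of tolerance: 7 × 7 × 1 = 49
  Terminal open circuit: 8 × 3 × 6 = 144
  Adhesive bond missing: 7 × 10 × 4 = 280
  Solder joint fracture: 4 × 7 × 6 = 168
  Relay overheating: 8 × 7 × 1 = 56
  Orifice stripping: 10 × 2 × 8 = 160
  Pin out of tolerance: 2 × 5 × 10 = 100
  Contact wear: 9 × 2 × 1 = 18
  Bracket seizure: 10 × 5 × 1 = 50
Sorted descending: 432, 280, 168, 160, 144, 100, 56, 50, 49, 18.
The eighth-highest RPN is 50 (Bracket seizure).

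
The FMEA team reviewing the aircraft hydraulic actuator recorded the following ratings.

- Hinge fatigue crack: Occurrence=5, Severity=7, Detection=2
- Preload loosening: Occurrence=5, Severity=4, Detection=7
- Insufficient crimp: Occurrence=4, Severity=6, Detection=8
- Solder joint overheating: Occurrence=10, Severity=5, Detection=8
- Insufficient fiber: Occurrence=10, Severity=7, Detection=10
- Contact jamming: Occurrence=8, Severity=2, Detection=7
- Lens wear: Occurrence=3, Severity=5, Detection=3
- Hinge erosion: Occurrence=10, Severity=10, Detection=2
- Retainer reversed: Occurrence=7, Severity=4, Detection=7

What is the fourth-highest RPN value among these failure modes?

RPN = Severity × Occurrence × Detection:
  Hinge fatigue crack: 7 × 5 × 2 = 70
  Preload loosening: 4 × 5 × 7 = 140
  Insufficient crimp: 6 × 4 × 8 = 192
  Solder joint overheating: 5 × 10 × 8 = 400
  Insufficient fiber: 7 × 10 × 10 = 700
  Contact jamming: 2 × 8 × 7 = 112
  Lens wear: 5 × 3 × 3 = 45
  Hinge erosion: 10 × 10 × 2 = 200
  Retainer reversed: 4 × 7 × 7 = 196
Sorted descending: 700, 400, 200, 196, 192, 140, 112, 70, 45.
The fourth-highest RPN is 196 (Retainer reversed).

196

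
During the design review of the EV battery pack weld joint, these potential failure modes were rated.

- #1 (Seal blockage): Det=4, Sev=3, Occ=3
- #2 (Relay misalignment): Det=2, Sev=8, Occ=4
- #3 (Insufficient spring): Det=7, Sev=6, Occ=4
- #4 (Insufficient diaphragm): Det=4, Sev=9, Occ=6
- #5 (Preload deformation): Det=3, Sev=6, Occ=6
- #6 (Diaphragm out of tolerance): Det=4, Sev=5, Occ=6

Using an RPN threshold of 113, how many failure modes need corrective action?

RPN = Severity × Occurrence × Detection:
  #1: 3 × 3 × 4 = 36
  #2: 8 × 4 × 2 = 64
  #3: 6 × 4 × 7 = 168
  #4: 9 × 6 × 4 = 216
  #5: 6 × 6 × 3 = 108
  #6: 5 × 6 × 4 = 120
Modes with RPN ≥ 113: #3 (168), #4 (216), #6 (120) → 3.

3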